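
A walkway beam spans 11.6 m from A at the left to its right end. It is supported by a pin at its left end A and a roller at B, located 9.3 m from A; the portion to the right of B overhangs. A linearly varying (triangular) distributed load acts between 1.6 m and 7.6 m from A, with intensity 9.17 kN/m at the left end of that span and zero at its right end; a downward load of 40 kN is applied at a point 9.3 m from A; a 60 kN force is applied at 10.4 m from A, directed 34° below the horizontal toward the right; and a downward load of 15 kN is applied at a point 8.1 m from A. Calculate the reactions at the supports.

A_x = -49.74 kN, A_y = 14.83 kN, B_y = 101.2 kN

Resultant of the triangular load: ½ × 9.17 × 6 = 27.51 kN, acting at 3.6 m from A (one-third of the span from the peak).
ΣM about A: B_y·9.3 − (½·9.17·6)·3.6 − 40·9.3 − 60·sin34°·10.4 − 15·8.1 = 0 → B_y = 941.472/9.3 = 101.234 ≈ 101.2 kN.
ΣF_y = 0: A_y + 101.234 − ½·9.17·6 − 40 − 60·sin34° − 15 = 0 → A_y = 14.83 kN.
ΣF_x = 0: A_x + 60·cos34° = 0 → A_x = -49.74 kN.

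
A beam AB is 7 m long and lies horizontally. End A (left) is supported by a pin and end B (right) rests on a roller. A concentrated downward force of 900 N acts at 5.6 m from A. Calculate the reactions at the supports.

A_x = 0, A_y = 180.0 N, B_y = 720.0 N

ΣM about A: B_y·7 − 900·5.6 = 0 → B_y = 5040/7 = 720.0 N.
ΣF_y = 0: A_y + 720 − 900 = 0 → A_y = 180.0 N.
ΣF_x = 0: no horizontal applied forces, so A_x = 0.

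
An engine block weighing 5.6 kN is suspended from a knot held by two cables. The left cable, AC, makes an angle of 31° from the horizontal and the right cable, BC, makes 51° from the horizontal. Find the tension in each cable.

T_AC = 3.559 kN, T_BC = 4.847 kN

ΣF_x = 0: −T_AC·cos31° + T_BC·cos51° = 0 → T_BC = 1.36205·T_AC.
ΣF_y = 0: T_AC·sin31° + T_BC·sin51° = 5.6.
Substitute: T_AC·(0.515038 + 1.36205·0.777146) = 5.6 → T_AC = 3.55883 ≈ 3.559 kN.
Then T_BC = 1.36205 × 3.55883 = 4.847 kN.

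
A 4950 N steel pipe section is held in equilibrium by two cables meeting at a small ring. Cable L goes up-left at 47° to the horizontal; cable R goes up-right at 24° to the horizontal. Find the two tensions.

ΣF_x = 0: −T_L·cos47° + T_R·cos24° = 0 → T_R = 0.74654·T_L.
ΣF_y = 0: T_L·sin47° + T_R·sin24° = 4950.
Substitute: T_L·(0.731354 + 0.74654·0.406737) = 4950 → T_L = 4782.61 ≈ 4783 N.
Then T_R = 0.74654 × 4782.61 = 3570 N.

T_L = 4783 N, T_R = 3570 N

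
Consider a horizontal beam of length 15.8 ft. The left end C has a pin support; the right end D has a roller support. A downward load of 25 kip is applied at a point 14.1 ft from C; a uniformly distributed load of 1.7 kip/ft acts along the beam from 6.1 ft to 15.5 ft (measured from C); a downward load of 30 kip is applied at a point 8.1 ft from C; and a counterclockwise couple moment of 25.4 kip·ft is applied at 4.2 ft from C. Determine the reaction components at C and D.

Resultant of the distributed load: 1.7 × 9.4 = 15.98 kip at 10.8 ft from C.
ΣM about C: D_y·15.8 − 25·14.1 − (1.7·9.4)·10.8 − 30·8.1 + 25.4 = 0 → D_y = 742.684/15.8 = 47.0053 ≈ 47.01 kip.
ΣF_y = 0: C_y + 47.0053 − 25 − 1.7·9.4 − 30 = 0 → C_y = 23.97 kip.
ΣF_x = 0: no horizontal applied forces, so C_x = 0.

C_x = 0, C_y = 23.97 kip, D_y = 47.01 kip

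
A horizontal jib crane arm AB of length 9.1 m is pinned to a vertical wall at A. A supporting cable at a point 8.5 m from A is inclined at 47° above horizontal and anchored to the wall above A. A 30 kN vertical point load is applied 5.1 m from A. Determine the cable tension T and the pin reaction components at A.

T = 24.61 kN, A_x = 16.79 kN, A_y = 12.00 kN

ΣM about A: T·sin47°·8.5 − 30·5.1 = 0 → T = 153/(8.5·0.731354) = 24.6119 ≈ 24.61 kN.
ΣF_x = 0: A_x − T·cos47° = 0 → A_x = 24.6119 × 0.681998 = 16.79 kN.
ΣF_y = 0: A_y + T·sin47° − 30 = 0 → A_y = 30 − 24.6119 × 0.731354 = 12.00 kN.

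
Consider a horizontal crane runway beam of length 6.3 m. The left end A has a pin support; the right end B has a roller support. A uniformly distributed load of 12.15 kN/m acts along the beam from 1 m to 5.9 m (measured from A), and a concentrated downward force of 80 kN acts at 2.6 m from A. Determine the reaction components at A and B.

A_x = 0, A_y = 73.92 kN, B_y = 65.62 kN

Resultant of the distributed load: 12.15 × 4.9 = 59.535 kN at 3.45 m from A.
Taking moments about A: B_y·6.3 − (12.15·4.9)·3.45 − 80·2.6 = 0 → B_y = 413.39575/6.3 = 65.6184 ≈ 65.62 kN.
ΣF_y = 0: A_y + 65.6184 − 12.15·4.9 − 80 = 0 → A_y = 73.92 kN.
ΣF_x = 0: no horizontal applied forces, so A_x = 0.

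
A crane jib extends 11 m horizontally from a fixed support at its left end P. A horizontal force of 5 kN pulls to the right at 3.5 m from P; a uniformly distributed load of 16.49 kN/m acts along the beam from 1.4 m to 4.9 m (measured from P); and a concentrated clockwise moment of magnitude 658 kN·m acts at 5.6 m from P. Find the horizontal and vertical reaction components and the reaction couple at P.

Resultant of the distributed load: 16.49 × 3.5 = 57.715 kN at 3.15 m from P.
ΣF_x = 0: P_x + 5 = 0 → P_x = -5.000 kN.
ΣF_y = 0: P_y − 16.49·3.5 = 0 → P_y = 57.72 kN.
ΣM about P: M_P − (16.49·3.5)·3.15 − 658 = 0 → M_P = 839.8 kN·m.

P_x = -5.000 kN, P_y = 57.72 kN, M_P = 839.8 kN·m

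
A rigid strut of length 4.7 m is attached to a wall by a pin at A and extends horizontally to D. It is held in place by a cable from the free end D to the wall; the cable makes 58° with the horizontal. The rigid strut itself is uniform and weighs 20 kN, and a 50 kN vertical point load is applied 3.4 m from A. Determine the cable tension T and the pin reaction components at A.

T = 54.44 kN, A_x = 28.85 kN, A_y = 23.83 kN

ΣM about A: T·sin58°·4.7 − 20·2.35 − 50·3.4 = 0 → T = 217/(4.7·0.848048) = 54.4429 ≈ 54.44 kN.
ΣF_x = 0: A_x − T·cos58° = 0 → A_x = 54.4429 × 0.529919 = 28.85 kN.
ΣF_y = 0: A_y + T·sin58° − 20 − 50 = 0 → A_y = 70 − 54.4429 × 0.848048 = 23.83 kN.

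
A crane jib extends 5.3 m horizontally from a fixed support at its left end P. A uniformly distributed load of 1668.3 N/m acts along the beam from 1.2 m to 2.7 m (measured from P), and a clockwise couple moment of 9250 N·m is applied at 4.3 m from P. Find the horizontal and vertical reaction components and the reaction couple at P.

P_x = 0, P_y = 2502 N, M_P = 14130 N·m

Resultant of the distributed load: 1668.3 × 1.5 = 2502.45 N at 1.95 m from P.
ΣF_x = 0: P_x = 0.
ΣF_y = 0: P_y − 1668.3·1.5 = 0 → P_y = 2502 N.
ΣM about P: M_P − (1668.3·1.5)·1.95 − 9250 = 0 → M_P = 14130 N·m.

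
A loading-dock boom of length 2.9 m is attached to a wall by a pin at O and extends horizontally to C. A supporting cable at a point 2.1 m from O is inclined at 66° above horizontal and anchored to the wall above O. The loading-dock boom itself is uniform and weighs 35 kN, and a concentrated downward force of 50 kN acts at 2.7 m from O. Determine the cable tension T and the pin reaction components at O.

T = 96.82 kN, O_x = 39.38 kN, O_y = -3.452 kN

ΣM about O: T·sin66°·2.1 − 35·1.45 − 50·2.7 = 0 → T = 185.75/(2.1·0.913545) = 96.8232 ≈ 96.82 kN.
ΣF_x = 0: O_x − T·cos66° = 0 → O_x = 96.8232 × 0.406737 = 39.38 kN.
ΣF_y = 0: O_y + T·sin66° − 35 − 50 = 0 → O_y = 85 − 96.8232 × 0.913545 = -3.452 kN.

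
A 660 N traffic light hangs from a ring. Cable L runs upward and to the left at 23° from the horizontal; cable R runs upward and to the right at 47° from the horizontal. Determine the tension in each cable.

T_L = 479.0 N, T_R = 646.5 N

ΣF_x = 0: −T_L·cos23° + T_R·cos47° = 0 → T_R = 1.34972·T_L.
ΣF_y = 0: T_L·sin23° + T_R·sin47° = 660.
Substitute: T_L·(0.390731 + 1.34972·0.731354) = 660 → T_L = 479.006 ≈ 479.0 N.
Then T_R = 1.34972 × 479.006 = 646.5 N.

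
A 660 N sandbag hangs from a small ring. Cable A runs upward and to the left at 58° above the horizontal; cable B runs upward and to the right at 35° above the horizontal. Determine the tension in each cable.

ΣF_x = 0: −T_A·cos58° + T_B·cos35° = 0 → T_B = 0.646912·T_A.
ΣF_y = 0: T_A·sin58° + T_B·sin35° = 660.
Substitute: T_A·(0.848048 + 0.646912·0.573576) = 660 → T_A = 541.382 ≈ 541.4 N.
Then T_B = 0.646912 × 541.382 = 350.2 N.

T_A = 541.4 N, T_B = 350.2 N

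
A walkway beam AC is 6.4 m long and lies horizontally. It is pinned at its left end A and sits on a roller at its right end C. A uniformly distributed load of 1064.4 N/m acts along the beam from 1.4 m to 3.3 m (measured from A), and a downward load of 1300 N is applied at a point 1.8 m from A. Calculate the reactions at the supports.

Resultant of the distributed load: 1064.4 × 1.9 = 2022.36 N at 2.35 m from A.
Taking moments about A: C_y·6.4 − (1064.4·1.9)·2.35 − 1300·1.8 = 0 → C_y = 7092.546/6.4 = 1108.21 ≈ 1108 N.
ΣF_y = 0: A_y + 1108.21 − 1064.4·1.9 − 1300 = 0 → A_y = 2214 N.
ΣF_x = 0: no horizontal applied forces, so A_x = 0.

A_x = 0, A_y = 2214 N, C_y = 1108 N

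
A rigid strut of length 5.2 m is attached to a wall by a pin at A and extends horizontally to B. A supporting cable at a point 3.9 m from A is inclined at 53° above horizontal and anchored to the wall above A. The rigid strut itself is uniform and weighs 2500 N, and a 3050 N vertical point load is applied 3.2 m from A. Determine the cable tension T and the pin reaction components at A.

T = 5220 N, A_x = 3142 N, A_y = 1381 N

ΣM about A: T·sin53°·3.9 − 2500·2.6 − 3050·3.2 = 0 → T = 16260/(3.9·0.798636) = 5220.44 ≈ 5220 N.
ΣF_x = 0: A_x − T·cos53° = 0 → A_x = 5220.44 × 0.601815 = 3142 N.
ΣF_y = 0: A_y + T·sin53° − 2500 − 3050 = 0 → A_y = 5550 − 5220.44 × 0.798636 = 1381 N.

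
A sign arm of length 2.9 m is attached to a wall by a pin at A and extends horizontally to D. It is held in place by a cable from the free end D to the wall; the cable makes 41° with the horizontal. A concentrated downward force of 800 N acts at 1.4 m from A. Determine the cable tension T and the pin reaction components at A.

T = 588.7 N, A_x = 444.3 N, A_y = 413.8 N

ΣM about A: T·sin41°·2.9 − 800·1.4 = 0 → T = 1120/(2.9·0.656059) = 588.677 ≈ 588.7 N.
ΣF_x = 0: A_x − T·cos41° = 0 → A_x = 588.677 × 0.75471 = 444.3 N.
ΣF_y = 0: A_y + T·sin41° − 800 = 0 → A_y = 800 − 588.677 × 0.656059 = 413.8 N.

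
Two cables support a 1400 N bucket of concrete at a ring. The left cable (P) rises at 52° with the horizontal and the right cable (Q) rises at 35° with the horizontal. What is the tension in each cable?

ΣF_x = 0: −T_P·cos52° + T_Q·cos35° = 0 → T_Q = 0.751584·T_P.
ΣF_y = 0: T_P·sin52° + T_Q·sin35° = 1400.
Substitute: T_P·(0.788011 + 0.751584·0.573576) = 1400 → T_P = 1148.39 ≈ 1148 N.
Then T_Q = 0.751584 × 1148.39 = 863.1 N.

T_P = 1148 N, T_Q = 863.1 N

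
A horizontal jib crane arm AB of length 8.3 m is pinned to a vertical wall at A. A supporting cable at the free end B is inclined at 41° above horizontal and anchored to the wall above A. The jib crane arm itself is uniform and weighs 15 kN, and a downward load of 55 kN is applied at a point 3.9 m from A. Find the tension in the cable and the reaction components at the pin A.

ΣM about A: T·sin41°·8.3 − 15·4.15 − 55·3.9 = 0 → T = 276.75/(8.3·0.656059) = 50.8237 ≈ 50.82 kN.
ΣF_x = 0: A_x − T·cos41° = 0 → A_x = 50.8237 × 0.75471 = 38.36 kN.
ΣF_y = 0: A_y + T·sin41° − 15 − 55 = 0 → A_y = 70 − 50.8237 × 0.656059 = 36.66 kN.

T = 50.82 kN, A_x = 38.36 kN, A_y = 36.66 kN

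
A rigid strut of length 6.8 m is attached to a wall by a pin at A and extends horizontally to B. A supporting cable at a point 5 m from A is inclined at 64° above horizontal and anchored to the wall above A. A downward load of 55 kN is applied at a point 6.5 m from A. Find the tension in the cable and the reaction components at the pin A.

ΣM about A: T·sin64°·5 − 55·6.5 = 0 → T = 357.5/(5·0.898794) = 79.551 ≈ 79.55 kN.
ΣF_x = 0: A_x − T·cos64° = 0 → A_x = 79.551 × 0.438371 = 34.87 kN.
ΣF_y = 0: A_y + T·sin64° − 55 = 0 → A_y = 55 − 79.551 × 0.898794 = -16.50 kN.

T = 79.55 kN, A_x = 34.87 kN, A_y = -16.50 kN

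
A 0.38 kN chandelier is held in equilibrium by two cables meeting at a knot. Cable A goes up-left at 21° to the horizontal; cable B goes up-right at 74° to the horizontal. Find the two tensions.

T_A = 0.1051 kN, T_B = 0.3561 kN

ΣF_x = 0: −T_A·cos21° + T_B·cos74° = 0 → T_B = 3.38699·T_A.
ΣF_y = 0: T_A·sin21° + T_B·sin74° = 0.38.
Substitute: T_A·(0.358368 + 3.38699·0.961262) = 0.38 → T_A = 0.105142 ≈ 0.1051 kN.
Then T_B = 3.38699 × 0.105142 = 0.3561 kN.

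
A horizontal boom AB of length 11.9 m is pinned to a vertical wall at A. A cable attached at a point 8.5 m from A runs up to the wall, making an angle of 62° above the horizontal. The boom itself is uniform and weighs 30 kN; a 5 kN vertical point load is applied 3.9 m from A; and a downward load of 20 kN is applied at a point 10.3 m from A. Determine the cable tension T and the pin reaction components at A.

T = 53.83 kN, A_x = 25.27 kN, A_y = 7.471 kN

ΣM about A: T·sin62°·8.5 − 30·5.95 − 5·3.9 − 20·10.3 = 0 → T = 404/(8.5·0.882948) = 53.8304 ≈ 53.83 kN.
ΣF_x = 0: A_x − T·cos62° = 0 → A_x = 53.8304 × 0.469472 = 25.27 kN.
ΣF_y = 0: A_y + T·sin62° − 30 − 5 − 20 = 0 → A_y = 55 − 53.8304 × 0.882948 = 7.471 kN.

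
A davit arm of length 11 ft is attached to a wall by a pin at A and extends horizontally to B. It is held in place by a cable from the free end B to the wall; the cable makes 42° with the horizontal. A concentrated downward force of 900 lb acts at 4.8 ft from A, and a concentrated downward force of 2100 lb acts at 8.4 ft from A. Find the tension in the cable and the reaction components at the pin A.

T = 2984 lb, A_x = 2217 lb, A_y = 1004 lb

ΣM about A: T·sin42°·11 − 900·4.8 − 2100·8.4 = 0 → T = 21960/(11·0.669131) = 2983.52 ≈ 2984 lb.
ΣF_x = 0: A_x − T·cos42° = 0 → A_x = 2983.52 × 0.743145 = 2217 lb.
ΣF_y = 0: A_y + T·sin42° − 900 − 2100 = 0 → A_y = 3000 − 2983.52 × 0.669131 = 1004 lb.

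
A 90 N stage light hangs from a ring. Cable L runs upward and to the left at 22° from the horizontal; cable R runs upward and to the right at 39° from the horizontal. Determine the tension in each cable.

T_L = 79.97 N, T_R = 95.41 N

ΣF_x = 0: −T_L·cos22° + T_R·cos39° = 0 → T_R = 1.19306·T_L.
ΣF_y = 0: T_L·sin22° + T_R·sin39° = 90.
Substitute: T_L·(0.374607 + 1.19306·0.62932) = 90 → T_L = 79.9699 ≈ 79.97 N.
Then T_R = 1.19306 × 79.9699 = 95.41 N.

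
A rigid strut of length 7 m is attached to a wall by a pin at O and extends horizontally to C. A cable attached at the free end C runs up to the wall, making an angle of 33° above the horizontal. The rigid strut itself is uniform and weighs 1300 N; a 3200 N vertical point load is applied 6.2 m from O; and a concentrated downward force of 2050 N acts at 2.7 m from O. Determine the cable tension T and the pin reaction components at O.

T = 7849 N, O_x = 6583 N, O_y = 2275 N

ΣM about O: T·sin33°·7 − 1300·3.5 − 3200·6.2 − 2050·2.7 = 0 → T = 29925/(7·0.544639) = 7849.24 ≈ 7849 N.
ΣF_x = 0: O_x − T·cos33° = 0 → O_x = 7849.24 × 0.838671 = 6583 N.
ΣF_y = 0: O_y + T·sin33° − 1300 − 3200 − 2050 = 0 → O_y = 6550 − 7849.24 × 0.544639 = 2275 N.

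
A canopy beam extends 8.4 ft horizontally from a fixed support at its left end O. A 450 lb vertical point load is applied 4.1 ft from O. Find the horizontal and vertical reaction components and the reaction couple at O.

O_x = 0, O_y = 450.0 lb, M_O = 1845 lb·ft

ΣF_x = 0: O_x = 0.
ΣF_y = 0: O_y − 450 = 0 → O_y = 450.0 lb.
ΣM about O: M_O − 450·4.1 = 0 → M_O = 1845 lb·ft.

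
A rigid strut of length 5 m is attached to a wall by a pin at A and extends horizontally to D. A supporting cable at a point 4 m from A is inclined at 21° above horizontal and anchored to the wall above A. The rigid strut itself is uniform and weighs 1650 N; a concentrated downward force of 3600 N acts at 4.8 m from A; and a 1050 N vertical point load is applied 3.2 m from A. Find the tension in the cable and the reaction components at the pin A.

ΣM about A: T·sin21°·4 − 1650·2.5 − 3600·4.8 − 1050·3.2 = 0 → T = 24765/(4·0.358368) = 17276.2 ≈ 17280 N.
ΣF_x = 0: A_x − T·cos21° = 0 → A_x = 17276.2 × 0.93358 = 16130 N.
ΣF_y = 0: A_y + T·sin21° − 1650 − 3600 − 1050 = 0 → A_y = 6300 − 17276.2 × 0.358368 = 108.8 N.

T = 17280 N, A_x = 16130 N, A_y = 108.8 N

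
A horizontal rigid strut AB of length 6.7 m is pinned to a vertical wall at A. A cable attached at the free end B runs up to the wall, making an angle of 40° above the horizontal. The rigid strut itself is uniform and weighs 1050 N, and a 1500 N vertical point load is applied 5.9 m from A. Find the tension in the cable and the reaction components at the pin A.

ΣM about A: T·sin40°·6.7 − 1050·3.35 − 1500·5.9 = 0 → T = 12367.5/(6.7·0.642788) = 2871.7 ≈ 2872 N.
ΣF_x = 0: A_x − T·cos40° = 0 → A_x = 2871.7 × 0.766044 = 2200 N.
ΣF_y = 0: A_y + T·sin40° − 1050 − 1500 = 0 → A_y = 2550 − 2871.7 × 0.642788 = 704.1 N.

T = 2872 N, A_x = 2200 N, A_y = 704.1 N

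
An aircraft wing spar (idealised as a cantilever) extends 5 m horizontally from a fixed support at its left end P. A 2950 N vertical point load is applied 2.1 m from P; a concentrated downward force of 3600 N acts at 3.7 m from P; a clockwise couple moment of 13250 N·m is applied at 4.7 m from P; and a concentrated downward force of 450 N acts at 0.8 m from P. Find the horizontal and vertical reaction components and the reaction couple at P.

ΣF_x = 0: P_x = 0.
ΣF_y = 0: P_y − 2950 − 3600 − 450 = 0 → P_y = 7000 N.
ΣM about P: M_P − 2950·2.1 − 3600·3.7 − 13250 − 450·0.8 = 0 → M_P = 33120 N·m.

P_x = 0, P_y = 7000 N, M_P = 33120 N·m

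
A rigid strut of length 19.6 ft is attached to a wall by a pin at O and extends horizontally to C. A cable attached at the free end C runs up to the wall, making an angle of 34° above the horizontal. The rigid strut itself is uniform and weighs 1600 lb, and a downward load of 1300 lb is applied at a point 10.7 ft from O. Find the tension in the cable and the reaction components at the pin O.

T = 2700 lb, O_x = 2238 lb, O_y = 1390 lb

ΣM about O: T·sin34°·19.6 − 1600·9.8 − 1300·10.7 = 0 → T = 29590/(19.6·0.559193) = 2699.77 ≈ 2700 lb.
ΣF_x = 0: O_x − T·cos34° = 0 → O_x = 2699.77 × 0.829038 = 2238 lb.
ΣF_y = 0: O_y + T·sin34° − 1600 − 1300 = 0 → O_y = 2900 − 2699.77 × 0.559193 = 1390 lb.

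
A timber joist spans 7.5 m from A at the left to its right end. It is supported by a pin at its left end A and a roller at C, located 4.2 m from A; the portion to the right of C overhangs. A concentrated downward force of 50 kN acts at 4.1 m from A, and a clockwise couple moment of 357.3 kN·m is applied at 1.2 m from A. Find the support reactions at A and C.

A_x = 0, A_y = -83.88 kN, C_y = 133.9 kN

ΣM about A: C_y·4.2 − 50·4.1 − 357.3 = 0 → C_y = 562.3/4.2 = 133.881 ≈ 133.9 kN.
ΣF_y = 0: A_y + 133.881 − 50 = 0 → A_y = -83.88 kN.
ΣF_x = 0: no horizontal applied forces, so A_x = 0.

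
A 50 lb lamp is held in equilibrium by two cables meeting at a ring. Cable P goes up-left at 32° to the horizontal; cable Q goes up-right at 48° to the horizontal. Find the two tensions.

ΣF_x = 0: −T_P·cos32° + T_Q·cos48° = 0 → T_Q = 1.26739·T_P.
ΣF_y = 0: T_P·sin32° + T_Q·sin48° = 50.
Substitute: T_P·(0.529919 + 1.26739·0.743145) = 50 → T_P = 33.9726 ≈ 33.97 lb.
Then T_Q = 1.26739 × 33.9726 = 43.06 lb.

T_P = 33.97 lb, T_Q = 43.06 lb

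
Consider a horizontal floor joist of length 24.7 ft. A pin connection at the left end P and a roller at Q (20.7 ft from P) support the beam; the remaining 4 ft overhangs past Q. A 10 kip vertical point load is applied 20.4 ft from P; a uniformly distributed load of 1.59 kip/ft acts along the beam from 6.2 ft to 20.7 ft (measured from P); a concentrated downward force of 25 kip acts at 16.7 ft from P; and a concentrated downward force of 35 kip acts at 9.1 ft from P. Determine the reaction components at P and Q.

Resultant of the distributed load: 1.59 × 14.5 = 23.055 kip at 13.45 ft from P.
Taking moments about P: Q_y·20.7 − 10·20.4 − (1.59·14.5)·13.45 − 25·16.7 − 35·9.1 = 0 → Q_y = 1250.08975/20.7 = 60.3908 ≈ 60.39 kip.
ΣF_y = 0: P_y + 60.3908 − 10 − 1.59·14.5 − 25 − 35 = 0 → P_y = 32.66 kip.
ΣF_x = 0: no horizontal applied forces, so P_x = 0.

P_x = 0, P_y = 32.66 kip, Q_y = 60.39 kip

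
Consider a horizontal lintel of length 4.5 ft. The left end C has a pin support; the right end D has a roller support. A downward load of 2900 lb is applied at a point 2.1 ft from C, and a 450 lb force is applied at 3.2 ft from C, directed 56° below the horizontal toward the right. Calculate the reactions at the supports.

C_x = -251.6 lb, C_y = 1654 lb, D_y = 1619 lb

Moments about C: D_y·4.5 − 2900·2.1 − 450·sin56°·3.2 = 0 → D_y = 7283.81/4.5 = 1618.62 ≈ 1619 lb.
ΣF_y = 0: C_y + 1618.62 − 2900 − 450·sin56° = 0 → C_y = 1654 lb.
ΣF_x = 0: C_x + 450·cos56° = 0 → C_x = -251.6 lb.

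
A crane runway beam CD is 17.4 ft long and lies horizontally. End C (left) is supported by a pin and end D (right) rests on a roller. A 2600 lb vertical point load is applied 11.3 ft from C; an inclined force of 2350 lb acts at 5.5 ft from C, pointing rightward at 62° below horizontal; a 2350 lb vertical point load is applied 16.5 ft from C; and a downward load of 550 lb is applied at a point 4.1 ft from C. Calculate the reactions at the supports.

ΣM about C: D_y·17.4 − 2600·11.3 − 2350·sin62°·5.5 − 2350·16.5 − 550·4.1 = 0 → D_y = 81822.1/17.4 = 4702.42 ≈ 4702 lb.
ΣF_y = 0: C_y + 4702.42 − 2600 − 2350·sin62° − 2350 − 550 = 0 → C_y = 2873 lb.
ΣF_x = 0: C_x + 2350·cos62° = 0 → C_x = -1103 lb.

C_x = -1103 lb, C_y = 2873 lb, D_y = 4702 lb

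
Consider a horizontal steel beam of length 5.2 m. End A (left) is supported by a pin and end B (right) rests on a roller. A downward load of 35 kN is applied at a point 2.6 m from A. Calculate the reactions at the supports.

A_x = 0, A_y = 17.50 kN, B_y = 17.50 kN

Taking moments about A: B_y·5.2 − 35·2.6 = 0 → B_y = 91/5.2 = 17.50 kN.
ΣF_y = 0: A_y + 17.5 − 35 = 0 → A_y = 17.50 kN.
ΣF_x = 0: no horizontal applied forces, so A_x = 0.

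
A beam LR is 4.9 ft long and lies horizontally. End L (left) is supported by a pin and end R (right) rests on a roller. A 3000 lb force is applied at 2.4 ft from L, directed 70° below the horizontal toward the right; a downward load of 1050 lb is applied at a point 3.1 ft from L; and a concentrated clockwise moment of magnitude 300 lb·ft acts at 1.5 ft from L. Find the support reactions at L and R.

L_x = -1026 lb, L_y = 1763 lb, R_y = 2106 lb

ΣM about L: R_y·4.9 − 3000·sin70°·2.4 − 1050·3.1 − 300 = 0 → R_y = 10320.8/4.9 = 2106.29 ≈ 2106 lb.
ΣF_y = 0: L_y + 2106.29 − 3000·sin70° − 1050 = 0 → L_y = 1763 lb.
ΣF_x = 0: L_x + 3000·cos70° = 0 → L_x = -1026 lb.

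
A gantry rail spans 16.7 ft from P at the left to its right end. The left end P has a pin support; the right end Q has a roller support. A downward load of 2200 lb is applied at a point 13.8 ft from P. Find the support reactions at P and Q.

Moments about P: Q_y·16.7 − 2200·13.8 = 0 → Q_y = 30360/16.7 = 1817.96 ≈ 1818 lb.
ΣF_y = 0: P_y + 1817.96 − 2200 = 0 → P_y = 382.0 lb.
ΣF_x = 0: no horizontal applied forces, so P_x = 0.

P_x = 0, P_y = 382.0 lb, Q_y = 1818 lb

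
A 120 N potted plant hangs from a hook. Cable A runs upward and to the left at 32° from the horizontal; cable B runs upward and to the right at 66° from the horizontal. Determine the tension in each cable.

ΣF_x = 0: −T_A·cos32° + T_B·cos66° = 0 → T_B = 2.08501·T_A.
ΣF_y = 0: T_A·sin32° + T_B·sin66° = 120.
Substitute: T_A·(0.529919 + 2.08501·0.913545) = 120 → T_A = 49.288 ≈ 49.29 N.
Then T_B = 2.08501 × 49.288 = 102.8 N.

T_A = 49.29 N, T_B = 102.8 N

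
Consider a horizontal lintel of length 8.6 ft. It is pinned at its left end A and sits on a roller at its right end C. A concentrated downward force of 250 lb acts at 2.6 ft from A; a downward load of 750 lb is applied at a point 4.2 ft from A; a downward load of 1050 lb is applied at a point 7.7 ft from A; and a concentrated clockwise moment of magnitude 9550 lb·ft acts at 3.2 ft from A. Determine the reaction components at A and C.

Taking moments about A: C_y·8.6 − 250·2.6 − 750·4.2 − 1050·7.7 − 9550 = 0 → C_y = 21435/8.6 = 2492.44 ≈ 2492 lb.
ΣF_y = 0: A_y + 2492.44 − 250 − 750 − 1050 = 0 → A_y = -442.4 lb.
ΣF_x = 0: no horizontal applied forces, so A_x = 0.

A_x = 0, A_y = -442.4 lb, C_y = 2492 lb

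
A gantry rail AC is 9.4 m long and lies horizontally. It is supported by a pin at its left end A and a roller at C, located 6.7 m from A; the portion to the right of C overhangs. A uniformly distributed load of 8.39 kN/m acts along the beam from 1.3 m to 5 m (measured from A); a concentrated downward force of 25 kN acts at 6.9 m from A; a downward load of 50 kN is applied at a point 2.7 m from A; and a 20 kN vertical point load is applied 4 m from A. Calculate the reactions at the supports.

Resultant of the distributed load: 8.39 × 3.7 = 31.043 kN at 3.15 m from A.
ΣM about A: C_y·6.7 − (8.39·3.7)·3.15 − 25·6.9 − 50·2.7 − 20·4 = 0 → C_y = 485.28545/6.7 = 72.4307 ≈ 72.43 kN.
ΣF_y = 0: A_y + 72.4307 − 8.39·3.7 − 25 − 50 − 20 = 0 → A_y = 53.61 kN.
ΣF_x = 0: no horizontal applied forces, so A_x = 0.

A_x = 0, A_y = 53.61 kN, C_y = 72.43 kN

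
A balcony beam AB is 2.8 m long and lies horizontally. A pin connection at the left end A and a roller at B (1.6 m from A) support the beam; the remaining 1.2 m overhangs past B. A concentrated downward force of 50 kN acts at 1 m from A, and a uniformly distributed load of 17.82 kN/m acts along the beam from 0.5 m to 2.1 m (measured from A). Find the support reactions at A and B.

Resultant of the distributed load: 17.82 × 1.6 = 28.512 kN at 1.3 m from A.
Moments about A: B_y·1.6 − 50·1 − (17.82·1.6)·1.3 = 0 → B_y = 87.0656/1.6 = 54.416 ≈ 54.42 kN.
ΣF_y = 0: A_y + 54.416 − 50 − 17.82·1.6 = 0 → A_y = 24.10 kN.
ΣF_x = 0: no horizontal applied forces, so A_x = 0.

A_x = 0, A_y = 24.10 kN, B_y = 54.42 kN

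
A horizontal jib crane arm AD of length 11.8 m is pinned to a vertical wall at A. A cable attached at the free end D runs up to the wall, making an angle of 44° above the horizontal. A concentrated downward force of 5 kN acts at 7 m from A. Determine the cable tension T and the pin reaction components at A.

T = 4.270 kN, A_x = 3.071 kN, A_y = 2.034 kN

ΣM about A: T·sin44°·11.8 − 5·7 = 0 → T = 35/(11.8·0.694658) = 4.26987 ≈ 4.270 kN.
ΣF_x = 0: A_x − T·cos44° = 0 → A_x = 4.26987 × 0.71934 = 3.071 kN.
ΣF_y = 0: A_y + T·sin44° − 5 = 0 → A_y = 5 − 4.26987 × 0.694658 = 2.034 kN.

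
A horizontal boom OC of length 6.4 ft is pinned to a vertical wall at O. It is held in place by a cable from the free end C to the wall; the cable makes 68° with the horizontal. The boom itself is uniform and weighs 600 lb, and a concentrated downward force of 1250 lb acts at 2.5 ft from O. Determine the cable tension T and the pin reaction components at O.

ΣM about O: T·sin68°·6.4 − 600·3.2 − 1250·2.5 = 0 → T = 5045/(6.4·0.927184) = 850.189 ≈ 850.2 lb.
ΣF_x = 0: O_x − T·cos68° = 0 → O_x = 850.189 × 0.374607 = 318.5 lb.
ΣF_y = 0: O_y + T·sin68° − 600 − 1250 = 0 → O_y = 1850 − 850.189 × 0.927184 = 1062 lb.

T = 850.2 lb, O_x = 318.5 lb, O_y = 1062 lb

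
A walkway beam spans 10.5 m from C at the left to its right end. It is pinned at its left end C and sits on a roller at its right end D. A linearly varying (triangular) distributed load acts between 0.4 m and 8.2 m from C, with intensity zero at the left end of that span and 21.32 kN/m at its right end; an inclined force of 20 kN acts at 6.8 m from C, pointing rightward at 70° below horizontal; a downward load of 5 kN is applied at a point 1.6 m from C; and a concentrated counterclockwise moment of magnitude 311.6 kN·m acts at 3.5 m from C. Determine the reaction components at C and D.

Resultant of the triangular load: ½ × 21.32 × 7.8 = 83.148 kN, acting at 5.6 m from C (one-third of the span from the peak).
ΣM about C: D_y·10.5 − (½·21.32·7.8)·5.6 − 20·sin70°·6.8 − 5·1.6 + 311.6 = 0 → D_y = 289.827/10.5 = 27.6026 ≈ 27.60 kN.
ΣF_y = 0: C_y + 27.6026 − ½·21.32·7.8 − 20·sin70° − 5 = 0 → C_y = 79.34 kN.
ΣF_x = 0: C_x + 20·cos70° = 0 → C_x = -6.840 kN.

C_x = -6.840 kN, C_y = 79.34 kN, D_y = 27.60 kN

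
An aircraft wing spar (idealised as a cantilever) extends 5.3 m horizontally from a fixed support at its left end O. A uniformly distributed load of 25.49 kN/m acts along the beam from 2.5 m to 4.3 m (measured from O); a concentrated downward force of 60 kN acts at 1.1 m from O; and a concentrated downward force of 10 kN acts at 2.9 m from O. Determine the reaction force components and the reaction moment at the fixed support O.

Resultant of the distributed load: 25.49 × 1.8 = 45.882 kN at 3.4 m from O.
ΣF_x = 0: O_x = 0.
ΣF_y = 0: O_y − 25.49·1.8 − 60 − 10 = 0 → O_y = 115.9 kN.
ΣM about O: M_O − (25.49·1.8)·3.4 − 60·1.1 − 10·2.9 = 0 → M_O = 251.0 kN·m.

O_x = 0, O_y = 115.9 kN, M_O = 251.0 kN·m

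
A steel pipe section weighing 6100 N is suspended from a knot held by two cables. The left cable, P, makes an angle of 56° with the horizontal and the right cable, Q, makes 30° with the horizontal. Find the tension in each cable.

ΣF_x = 0: −T_P·cos56° + T_Q·cos30° = 0 → T_Q = 0.6457·T_P.
ΣF_y = 0: T_P·sin56° + T_Q·sin30° = 6100.
Substitute: T_P·(0.829038 + 0.6457·0.5) = 6100 → T_P = 5295.65 ≈ 5296 N.
Then T_Q = 0.6457 × 5295.65 = 3419 N.

T_P = 5296 N, T_Q = 3419 N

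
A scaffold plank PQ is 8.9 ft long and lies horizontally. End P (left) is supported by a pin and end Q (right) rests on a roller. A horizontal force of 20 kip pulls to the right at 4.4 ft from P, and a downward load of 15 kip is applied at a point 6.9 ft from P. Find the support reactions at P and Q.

P_x = -20.00 kip, P_y = 3.371 kip, Q_y = 11.63 kip

Moments about P: Q_y·8.9 − 15·6.9 = 0 → Q_y = 103.5/8.9 = 11.6292 ≈ 11.63 kip.
ΣF_y = 0: P_y + 11.6292 − 15 = 0 → P_y = 3.371 kip.
ΣF_x = 0: P_x + 20 = 0 → P_x = -20.00 kip.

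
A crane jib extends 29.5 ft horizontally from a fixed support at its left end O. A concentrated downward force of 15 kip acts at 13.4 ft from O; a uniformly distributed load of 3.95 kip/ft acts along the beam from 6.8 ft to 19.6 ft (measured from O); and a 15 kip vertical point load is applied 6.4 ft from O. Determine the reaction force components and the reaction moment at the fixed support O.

O_x = 0, O_y = 80.56 kip, M_O = 964.4 kip·ft

Resultant of the distributed load: 3.95 × 12.8 = 50.56 kip at 13.2 ft from O.
ΣF_x = 0: O_x = 0.
ΣF_y = 0: O_y − 15 − 3.95·12.8 − 15 = 0 → O_y = 80.56 kip.
ΣM about O: M_O − 15·13.4 − (3.95·12.8)·13.2 − 15·6.4 = 0 → M_O = 964.4 kip·ft.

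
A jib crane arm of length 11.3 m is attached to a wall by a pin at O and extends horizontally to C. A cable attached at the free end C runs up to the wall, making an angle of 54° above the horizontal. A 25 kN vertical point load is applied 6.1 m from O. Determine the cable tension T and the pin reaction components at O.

T = 16.68 kN, O_x = 9.805 kN, O_y = 11.50 kN

ΣM about O: T·sin54°·11.3 − 25·6.1 = 0 → T = 152.5/(11.3·0.809017) = 16.6814 ≈ 16.68 kN.
ΣF_x = 0: O_x − T·cos54° = 0 → O_x = 16.6814 × 0.587785 = 9.805 kN.
ΣF_y = 0: O_y + T·sin54° − 25 = 0 → O_y = 25 − 16.6814 × 0.809017 = 11.50 kN.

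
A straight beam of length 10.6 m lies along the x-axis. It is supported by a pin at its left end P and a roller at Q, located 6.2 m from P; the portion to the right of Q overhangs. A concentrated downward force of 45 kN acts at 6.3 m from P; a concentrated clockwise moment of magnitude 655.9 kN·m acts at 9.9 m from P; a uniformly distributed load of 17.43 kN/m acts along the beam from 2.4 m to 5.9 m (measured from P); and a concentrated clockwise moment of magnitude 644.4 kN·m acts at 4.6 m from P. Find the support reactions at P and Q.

Resultant of the distributed load: 17.43 × 3.5 = 61.005 kN at 4.15 m from P.
Taking moments about P: Q_y·6.2 − 45·6.3 − 655.9 − (17.43·3.5)·4.15 − 644.4 = 0 → Q_y = 1836.97075/6.2 = 296.286 ≈ 296.3 kN.
ΣF_y = 0: P_y + 296.286 − 45 − 17.43·3.5 = 0 → P_y = -190.3 kN.
ΣF_x = 0: no horizontal applied forces, so P_x = 0.

P_x = 0, P_y = -190.3 kN, Q_y = 296.3 kN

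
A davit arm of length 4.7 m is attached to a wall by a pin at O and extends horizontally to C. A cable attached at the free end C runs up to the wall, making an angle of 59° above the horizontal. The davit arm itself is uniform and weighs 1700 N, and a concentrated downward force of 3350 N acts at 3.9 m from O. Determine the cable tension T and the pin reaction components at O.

T = 4235 N, O_x = 2181 N, O_y = 1420 N

ΣM about O: T·sin59°·4.7 − 1700·2.35 − 3350·3.9 = 0 → T = 17060/(4.7·0.857167) = 4234.63 ≈ 4235 N.
ΣF_x = 0: O_x − T·cos59° = 0 → O_x = 4234.63 × 0.515038 = 2181 N.
ΣF_y = 0: O_y + T·sin59° − 1700 − 3350 = 0 → O_y = 5050 − 4234.63 × 0.857167 = 1420 N.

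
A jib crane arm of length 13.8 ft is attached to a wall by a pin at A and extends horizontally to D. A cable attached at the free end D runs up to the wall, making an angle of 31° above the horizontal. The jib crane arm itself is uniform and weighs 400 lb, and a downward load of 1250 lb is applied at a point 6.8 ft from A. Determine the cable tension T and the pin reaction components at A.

T = 1584 lb, A_x = 1358 lb, A_y = 834.1 lb

ΣM about A: T·sin31°·13.8 − 400·6.9 − 1250·6.8 = 0 → T = 11260/(13.8·0.515038) = 1584.24 ≈ 1584 lb.
ΣF_x = 0: A_x − T·cos31° = 0 → A_x = 1584.24 × 0.857167 = 1358 lb.
ΣF_y = 0: A_y + T·sin31° − 400 − 1250 = 0 → A_y = 1650 − 1584.24 × 0.515038 = 834.1 lb.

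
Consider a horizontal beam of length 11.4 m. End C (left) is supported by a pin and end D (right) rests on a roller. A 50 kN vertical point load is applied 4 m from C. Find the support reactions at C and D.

ΣM about C: D_y·11.4 − 50·4 = 0 → D_y = 200/11.4 = 17.5439 ≈ 17.54 kN.
ΣF_y = 0: C_y + 17.5439 − 50 = 0 → C_y = 32.46 kN.
ΣF_x = 0: no horizontal applied forces, so C_x = 0.

C_x = 0, C_y = 32.46 kN, D_y = 17.54 kN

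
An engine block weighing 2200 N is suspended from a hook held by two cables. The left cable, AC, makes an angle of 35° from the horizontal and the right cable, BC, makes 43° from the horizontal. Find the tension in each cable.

T_AC = 1645 N, T_BC = 1842 N

ΣF_x = 0: −T_AC·cos35° + T_BC·cos43° = 0 → T_BC = 1.12005·T_AC.
ΣF_y = 0: T_AC·sin35° + T_BC·sin43° = 2200.
Substitute: T_AC·(0.573576 + 1.12005·0.681998) = 2200 → T_AC = 1644.92 ≈ 1645 N.
Then T_BC = 1.12005 × 1644.92 = 1842 N.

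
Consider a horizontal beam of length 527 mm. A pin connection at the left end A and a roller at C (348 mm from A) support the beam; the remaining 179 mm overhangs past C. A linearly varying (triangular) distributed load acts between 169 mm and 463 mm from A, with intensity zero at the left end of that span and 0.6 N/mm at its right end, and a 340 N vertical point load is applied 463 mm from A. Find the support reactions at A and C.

Resultant of the triangular load: ½ × 0.6 × 294 = 88.2 N, acting at 365 mm from A (one-third of the span from the peak).
Moments about A: C_y·348 − (½·0.6·294)·365 − 340·463 = 0 → C_y = 189613/348 = 544.865 ≈ 544.9 N.
ΣF_y = 0: A_y + 544.865 − ½·0.6·294 − 340 = 0 → A_y = -116.7 N.
ΣF_x = 0: no horizontal applied forces, so A_x = 0.

A_x = 0, A_y = -116.7 N, C_y = 544.9 N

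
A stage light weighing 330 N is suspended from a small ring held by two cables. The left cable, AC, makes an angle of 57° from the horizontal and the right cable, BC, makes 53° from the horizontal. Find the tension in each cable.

ΣF_x = 0: −T_AC·cos57° + T_BC·cos53° = 0 → T_BC = 0.904994·T_AC.
ΣF_y = 0: T_AC·sin57° + T_BC·sin53° = 330.
Substitute: T_AC·(0.838671 + 0.904994·0.798636) = 330 → T_AC = 211.344 ≈ 211.3 N.
Then T_BC = 0.904994 × 211.344 = 191.3 N.

T_AC = 211.3 N, T_BC = 191.3 N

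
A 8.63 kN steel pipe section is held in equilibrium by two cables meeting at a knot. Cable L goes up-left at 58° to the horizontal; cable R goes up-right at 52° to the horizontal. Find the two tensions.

ΣF_x = 0: −T_L·cos58° + T_R·cos52° = 0 → T_R = 0.860732·T_L.
ΣF_y = 0: T_L·sin58° + T_R·sin52° = 8.63.
Substitute: T_L·(0.848048 + 0.860732·0.788011) = 8.63 → T_L = 5.65414 ≈ 5.654 kN.
Then T_R = 0.860732 × 5.65414 = 4.867 kN.

T_L = 5.654 kN, T_R = 4.867 kN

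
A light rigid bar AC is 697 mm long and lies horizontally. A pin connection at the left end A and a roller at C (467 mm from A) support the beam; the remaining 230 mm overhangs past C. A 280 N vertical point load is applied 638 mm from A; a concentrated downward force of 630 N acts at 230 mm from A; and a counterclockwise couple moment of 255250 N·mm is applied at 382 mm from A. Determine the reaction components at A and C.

A_x = 0, A_y = 763.8 N, C_y = 146.2 N

ΣM about A: C_y·467 − 280·638 − 630·230 + 255250 = 0 → C_y = 68290/467 = 146.231 ≈ 146.2 N.
ΣF_y = 0: A_y + 146.231 − 280 − 630 = 0 → A_y = 763.8 N.
ΣF_x = 0: no horizontal applied forces, so A_x = 0.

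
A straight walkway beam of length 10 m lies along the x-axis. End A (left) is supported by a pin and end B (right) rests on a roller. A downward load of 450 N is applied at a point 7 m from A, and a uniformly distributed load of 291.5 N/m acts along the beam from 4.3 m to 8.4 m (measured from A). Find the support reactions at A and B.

A_x = 0, A_y = 571.2 N, B_y = 1074 N

Resultant of the distributed load: 291.5 × 4.1 = 1195.15 N at 6.35 m from A.
ΣM about A: B_y·10 − 450·7 − (291.5·4.1)·6.35 = 0 → B_y = 10739.2025/10 = 1073.92 ≈ 1074 N.
ΣF_y = 0: A_y + 1073.92 − 450 − 291.5·4.1 = 0 → A_y = 571.2 N.
ΣF_x = 0: no horizontal applied forces, so A_x = 0.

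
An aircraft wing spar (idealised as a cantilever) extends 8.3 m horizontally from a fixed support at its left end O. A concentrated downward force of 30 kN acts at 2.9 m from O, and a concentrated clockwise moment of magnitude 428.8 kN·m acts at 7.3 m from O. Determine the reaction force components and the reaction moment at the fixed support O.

O_x = 0, O_y = 30.00 kN, M_O = 515.8 kN·m

ΣF_x = 0: O_x = 0.
ΣF_y = 0: O_y − 30 = 0 → O_y = 30.00 kN.
ΣM about O: M_O − 30·2.9 − 428.8 = 0 → M_O = 515.8 kN·m.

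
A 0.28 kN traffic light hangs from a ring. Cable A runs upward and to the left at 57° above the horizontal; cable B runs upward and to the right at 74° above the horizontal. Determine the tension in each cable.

T_A = 0.1023 kN, T_B = 0.2021 kN

ΣF_x = 0: −T_A·cos57° + T_B·cos74° = 0 → T_B = 1.97593·T_A.
ΣF_y = 0: T_A·sin57° + T_B·sin74° = 0.28.
Substitute: T_A·(0.838671 + 1.97593·0.961262) = 0.28 → T_A = 0.102262 ≈ 0.1023 kN.
Then T_B = 1.97593 × 0.102262 = 0.2021 kN.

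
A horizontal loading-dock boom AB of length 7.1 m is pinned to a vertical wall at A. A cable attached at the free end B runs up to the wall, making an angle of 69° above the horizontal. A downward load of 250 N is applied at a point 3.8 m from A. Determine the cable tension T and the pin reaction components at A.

T = 143.3 N, A_x = 51.36 N, A_y = 116.2 N

ΣM about A: T·sin69°·7.1 − 250·3.8 = 0 → T = 950/(7.1·0.93358) = 143.322 ≈ 143.3 N.
ΣF_x = 0: A_x − T·cos69° = 0 → A_x = 143.322 × 0.358368 = 51.36 N.
ΣF_y = 0: A_y + T·sin69° − 250 = 0 → A_y = 250 − 143.322 × 0.93358 = 116.2 N.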